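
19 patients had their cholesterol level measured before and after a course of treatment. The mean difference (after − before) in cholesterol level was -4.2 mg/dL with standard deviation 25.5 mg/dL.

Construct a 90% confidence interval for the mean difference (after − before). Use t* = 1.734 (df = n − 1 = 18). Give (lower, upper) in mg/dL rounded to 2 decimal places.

Paired design: SE = s_d/√n = 25.5/√19 = 5.8501.
t* = 1.734; margin of error = 1.734 × 5.8501 = 10.1441.
-4.2 ± 10.1441 → (-14.34, 5.94).

(-14.34, 5.94)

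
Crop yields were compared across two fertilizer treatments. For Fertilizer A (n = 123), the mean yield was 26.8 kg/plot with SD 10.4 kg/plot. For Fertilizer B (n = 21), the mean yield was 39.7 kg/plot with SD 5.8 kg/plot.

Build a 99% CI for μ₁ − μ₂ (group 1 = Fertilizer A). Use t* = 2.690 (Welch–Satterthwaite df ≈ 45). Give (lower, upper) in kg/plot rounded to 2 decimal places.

SE₁ = s₁/√n₁ = 10.4/√123 = 0.9377; SE₂ = 5.8/√21 = 1.2657.
Independent samples, unequal variances: SE_diff = √(SE₁² + SE₂²) = √(0.87928129 + 1.60199649) = 1.5752.
t* = 2.690, so margin of error = 2.690 × 1.5752 = 4.2373.
Difference in means = 26.8 − 39.7 = -12.9000.
-12.9000 ± 4.2373 → (-17.14, -8.66).

(-17.14, -8.66)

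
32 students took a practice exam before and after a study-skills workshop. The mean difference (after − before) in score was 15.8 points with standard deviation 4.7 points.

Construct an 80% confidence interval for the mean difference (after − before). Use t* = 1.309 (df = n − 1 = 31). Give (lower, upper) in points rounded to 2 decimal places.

(14.71, 16.89)

Paired design: SE = s_d/√n = 4.7/√32 = 0.8309.
t* = 1.309; margin of error = 1.309 × 0.8309 = 1.0876.
15.8 ± 1.0876 → (14.71, 16.89).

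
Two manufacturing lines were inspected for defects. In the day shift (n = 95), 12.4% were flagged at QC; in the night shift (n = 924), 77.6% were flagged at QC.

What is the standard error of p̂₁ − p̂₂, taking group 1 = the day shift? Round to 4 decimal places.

0.0365

Each SE is √(p̂(1−p̂)/n): √(0.1240·0.8760/95) = 0.03381 and √(0.7760·0.2240/924) = 0.01372.
SE(p̂₁ − p̂₂) = √(SE₁² + SE₂²) = √(0.0011431161 + 0.0001882384) = 0.03649, since the two samples are independent.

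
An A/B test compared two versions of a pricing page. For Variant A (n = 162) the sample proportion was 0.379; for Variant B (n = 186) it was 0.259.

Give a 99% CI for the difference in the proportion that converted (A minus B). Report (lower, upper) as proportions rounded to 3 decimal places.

(-0.008, 0.248)

Each SE is √(p̂(1−p̂)/n): √(0.3790·0.6210/162) = 0.03812 and √(0.2590·0.7410/186) = 0.03212.
SE(p̂₁ − p̂₂) = √(SE₁² + SE₂²) = √(0.0014531344 + 0.0010316944) = 0.04985, since the two samples are independent.
At 99% confidence z* = 2.576; margin = 2.576 × 0.04985 = 0.12841.
The difference is 0.3790 − 0.2590 = 0.1200, so the interval is 0.1200 ± 0.12841 = (-0.008, 0.248).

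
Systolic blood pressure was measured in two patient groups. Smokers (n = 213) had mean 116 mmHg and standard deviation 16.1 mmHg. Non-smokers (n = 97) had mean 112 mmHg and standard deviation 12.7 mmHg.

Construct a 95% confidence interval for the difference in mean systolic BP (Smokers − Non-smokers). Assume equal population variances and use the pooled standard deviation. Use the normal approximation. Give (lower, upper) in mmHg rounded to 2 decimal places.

(0.37, 7.63)

Pooled variance s_p² = [212·16.1² + 96·12.7²] / (213+97−2) = 228.6895, so s_p = 15.1225.
SE_diff = s_p·√(1/n₁ + 1/n₂) = 15.1225·√(1/213 + 1/97) = 1.8524.
z* = 1.960; margin = 1.960 × 1.8524 = 3.6307.
Difference = 116 − 112 = 4.0000.
4.0000 ± 3.6307 → (0.37, 7.63).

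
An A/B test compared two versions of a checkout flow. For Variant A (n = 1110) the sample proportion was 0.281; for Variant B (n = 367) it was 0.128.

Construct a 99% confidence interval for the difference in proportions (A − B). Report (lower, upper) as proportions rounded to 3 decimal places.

Each SE is √(p̂(1−p̂)/n): √(0.2810·0.7190/1110) = 0.01349 and √(0.1280·0.8720/367) = 0.01744.
SE(p̂₁ − p̂₂) = √(SE₁² + SE₂²) = √(0.0001819801 + 0.0003041536) = 0.02205, since the two samples are independent.
At 99% confidence z* = 2.576; margin = 2.576 × 0.02205 = 0.05680.
The difference is 0.2810 − 0.1280 = 0.1530, so the interval is 0.1530 ± 0.05680 = (0.096, 0.210).

(0.096, 0.210)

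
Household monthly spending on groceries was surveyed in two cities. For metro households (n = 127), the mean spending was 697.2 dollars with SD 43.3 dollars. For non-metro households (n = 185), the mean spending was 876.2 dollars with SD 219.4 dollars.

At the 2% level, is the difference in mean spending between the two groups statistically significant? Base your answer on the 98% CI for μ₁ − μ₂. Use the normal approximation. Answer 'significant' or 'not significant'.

significant

Per-group SEs: s₁/√n₁ = 43.3/√127 = 3.8423, s₂/√n₂ = 219.4/√185 = 16.1306.
Unpooled SE of the difference: √(14.76326929 + 260.19625636) = 16.5819.
Margin of error = z* · SE = 2.326 × 16.5819 = 38.5695.
x̄₁ − x̄₂ = 697.2 − 876.2 = -179.0000.
CI: -179.0000 ± 38.5695 = (-217.5695, -140.4305).
The interval (-217.5695, -140.4305) does not contain 0, so the difference is significant.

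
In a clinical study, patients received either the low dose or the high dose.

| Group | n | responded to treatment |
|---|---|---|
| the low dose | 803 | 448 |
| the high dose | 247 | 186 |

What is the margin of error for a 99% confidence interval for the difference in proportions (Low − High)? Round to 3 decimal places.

0.084

p̂₁ = 448/803 = 0.5579 and p̂₂ = 186/247 = 0.7530.
SE₁ = √(p̂₁(1−p̂₁)/n₁) = √(0.5579·0.4421/803) = 0.01753; SE₂ = √(0.7530·0.2470/247) = 0.02744.
Independent samples: SE of the difference = √(SE₁² + SE₂²) = √(0.0003073009 + 0.0007529536) = 0.03256.
z* for 99% confidence is 2.576, so the margin of error is 2.576 × 0.03256 = 0.08387.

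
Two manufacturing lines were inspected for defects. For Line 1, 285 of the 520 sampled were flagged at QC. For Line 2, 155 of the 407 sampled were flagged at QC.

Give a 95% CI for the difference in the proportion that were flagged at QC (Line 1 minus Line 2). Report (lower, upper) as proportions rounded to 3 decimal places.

Sample proportions: 285/520 = 0.5481, 155/407 = 0.3808.
Each SE is √(p̂(1−p̂)/n): √(0.5481·0.4519/520) = 0.02182 and √(0.3808·0.6192/407) = 0.02407.
SE(p̂₁ − p̂₂) = √(SE₁² + SE₂²) = √(0.0004761124 + 0.0005793649) = 0.03249, since the two samples are independent.
At 95% confidence z* = 1.960; margin = 1.960 × 0.03249 = 0.06368.
The difference is 0.5481 − 0.3808 = 0.1673, so the interval is 0.1673 ± 0.06368 = (0.104, 0.231).

(0.104, 0.231)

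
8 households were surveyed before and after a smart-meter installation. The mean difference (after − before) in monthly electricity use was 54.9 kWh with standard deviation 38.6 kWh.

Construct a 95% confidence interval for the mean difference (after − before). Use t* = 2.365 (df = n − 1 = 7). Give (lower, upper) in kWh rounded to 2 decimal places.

(22.62, 87.18)

This is a matched-pairs design, so SE = s_d/√n = 38.6/√8 = 13.6472.
Margin = 2.365 × 13.6472 = 32.2756; the interval is 54.9 ± 32.2756 = (22.62, 87.18).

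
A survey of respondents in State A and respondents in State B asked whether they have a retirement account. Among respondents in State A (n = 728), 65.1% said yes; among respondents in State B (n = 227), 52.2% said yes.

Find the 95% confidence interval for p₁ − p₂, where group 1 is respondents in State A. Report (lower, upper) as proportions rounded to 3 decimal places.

SE₁ = √(p̂₁(1−p̂₁)/n₁) = √(0.6510·0.3490/728) = 0.01767; SE₂ = √(0.5220·0.4780/227) = 0.03315.
Independent samples: SE of the difference = √(SE₁² + SE₂²) = √(0.0003122289 + 0.0010989225) = 0.03757.
z* for 95% confidence is 1.960, so the margin of error is 1.960 × 0.03757 = 0.07364.
Point estimate p̂₁ − p̂₂ = 0.6510 − 0.5220 = 0.1290.
0.1290 ± 0.07364 → (0.055, 0.203).

(0.055, 0.203)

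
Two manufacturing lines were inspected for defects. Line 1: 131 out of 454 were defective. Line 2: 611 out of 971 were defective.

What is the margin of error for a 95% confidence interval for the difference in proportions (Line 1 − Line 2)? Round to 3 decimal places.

0.052

First, p̂₁ = 131/454 = 0.2885; p̂₂ = 611/971 = 0.6292.
The two standard errors are √(0.2885×0.7115/454) = 0.02126 and √(0.6292×0.3708/971) = 0.01550.
Because the samples are independent, SE_diff = √(0.02126² + 0.01550²) = 0.02631.
Using z* = 1.960 for 95%, ME = 1.960 × 0.02631 = 0.05157.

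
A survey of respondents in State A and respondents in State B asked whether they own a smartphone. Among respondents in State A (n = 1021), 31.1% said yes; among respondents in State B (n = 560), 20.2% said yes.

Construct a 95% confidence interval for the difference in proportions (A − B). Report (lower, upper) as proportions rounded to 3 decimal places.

Each SE is √(p̂(1−p̂)/n): √(0.3110·0.6890/1021) = 0.01449 and √(0.2020·0.7980/560) = 0.01697.
SE(p̂₁ − p̂₂) = √(SE₁² + SE₂²) = √(0.0002099601 + 0.0002879809) = 0.02231, since the two samples are independent.
At 95% confidence z* = 1.960; margin = 1.960 × 0.02231 = 0.04373.
The difference is 0.3110 − 0.2020 = 0.1090, so the interval is 0.1090 ± 0.04373 = (0.065, 0.153).

(0.065, 0.153)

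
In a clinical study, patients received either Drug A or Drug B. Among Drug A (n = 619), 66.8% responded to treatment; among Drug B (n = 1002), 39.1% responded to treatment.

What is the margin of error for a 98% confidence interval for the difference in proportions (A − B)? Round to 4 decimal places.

0.0568

The two standard errors are √(0.6680×0.3320/619) = 0.01893 and √(0.3910×0.6090/1002) = 0.01542.
Because the samples are independent, SE_diff = √(0.01893² + 0.01542²) = 0.02442.
Using z* = 2.326 for 98%, ME = 2.326 × 0.02442 = 0.05680.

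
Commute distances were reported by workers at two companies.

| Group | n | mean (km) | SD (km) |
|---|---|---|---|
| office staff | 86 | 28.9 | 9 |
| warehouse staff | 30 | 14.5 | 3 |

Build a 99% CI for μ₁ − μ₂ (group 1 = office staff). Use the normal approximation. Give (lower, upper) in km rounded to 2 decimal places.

(11.53, 17.27)

Per-group SEs: s₁/√n₁ = 9/√86 = 0.9705, s₂/√n₂ = 3/√30 = 0.5477.
Unpooled SE of the difference: √(0.94187025 + 0.29997529) = 1.1144.
Margin of error = z* · SE = 2.576 × 1.1144 = 2.8707.
x̄₁ − x̄₂ = 28.9 − 14.5 = 14.4000.
CI: 14.4000 ± 2.8707 = (11.53, 17.27).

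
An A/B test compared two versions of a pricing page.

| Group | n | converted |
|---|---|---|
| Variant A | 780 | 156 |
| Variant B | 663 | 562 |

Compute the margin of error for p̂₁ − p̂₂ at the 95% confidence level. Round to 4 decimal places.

0.0392

p̂₁ = 156/780 = 0.2000 and p̂₂ = 562/663 = 0.8477.
SE₁ = √(p̂₁(1−p̂₁)/n₁) = √(0.2000·0.8000/780) = 0.01432; SE₂ = √(0.8477·0.1523/663) = 0.01395.
Independent samples: SE of the difference = √(SE₁² + SE₂²) = √(0.0002050624 + 0.0001946025) = 0.01999.
z* for 95% confidence is 1.960, so the margin of error is 1.960 × 0.01999 = 0.03918.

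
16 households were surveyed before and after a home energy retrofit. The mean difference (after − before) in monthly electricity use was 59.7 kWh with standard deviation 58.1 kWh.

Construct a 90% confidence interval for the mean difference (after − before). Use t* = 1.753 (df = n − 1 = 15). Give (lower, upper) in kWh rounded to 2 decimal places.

This is a matched-pairs design, so SE = s_d/√n = 58.1/√16 = 14.5250.
Margin = 1.753 × 14.5250 = 25.4623; the interval is 59.7 ± 25.4623 = (34.24, 85.16).

(34.24, 85.16)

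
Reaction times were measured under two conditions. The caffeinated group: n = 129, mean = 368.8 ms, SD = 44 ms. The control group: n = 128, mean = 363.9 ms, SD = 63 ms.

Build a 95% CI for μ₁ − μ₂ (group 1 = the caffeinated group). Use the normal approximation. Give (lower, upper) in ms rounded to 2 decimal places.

(-8.40, 18.20)

Standard errors of each mean: 44/√129 = 3.8740 and 63/√128 = 5.5685.
SE(x̄₁ − x̄₂) = √(3.8740² + 5.5685²) = 6.7835 for independent samples with unequal variances.
With z* = 1.960, the margin is 1.960 × 6.7835 = 13.2957.
x̄₁ − x̄₂ = 368.8 − 363.9 = 4.9000; the interval is 4.9000 ± 13.2957 = (-8.40, 18.20).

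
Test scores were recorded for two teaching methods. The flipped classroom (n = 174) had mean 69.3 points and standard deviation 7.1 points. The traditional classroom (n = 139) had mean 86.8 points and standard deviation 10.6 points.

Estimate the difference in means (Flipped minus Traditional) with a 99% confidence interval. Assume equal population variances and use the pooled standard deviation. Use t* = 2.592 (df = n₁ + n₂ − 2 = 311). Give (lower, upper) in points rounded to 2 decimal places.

(-20.10, -14.90)

Pooled variance s_p² = [173·7.1² + 138·10.6²] / (174+139−2) = 77.8991, so s_p = 8.8260.
SE_diff = s_p·√(1/n₁ + 1/n₂) = 8.8260·√(1/174 + 1/139) = 1.0040.
t* = 2.592; margin = 2.592 × 1.0040 = 2.6024.
Difference = 69.3 − 86.8 = -17.5000.
-17.5000 ± 2.6024 → (-20.10, -14.90).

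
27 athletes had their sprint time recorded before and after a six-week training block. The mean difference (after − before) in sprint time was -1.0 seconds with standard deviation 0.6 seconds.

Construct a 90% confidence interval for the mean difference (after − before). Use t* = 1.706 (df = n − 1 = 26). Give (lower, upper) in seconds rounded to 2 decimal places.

(-1.20, -0.80)

Paired design: SE = s_d/√n = 0.6/√27 = 0.1155.
t* = 1.706; margin of error = 1.706 × 0.1155 = 0.1970.
-1.0 ± 0.1970 → (-1.20, -0.80).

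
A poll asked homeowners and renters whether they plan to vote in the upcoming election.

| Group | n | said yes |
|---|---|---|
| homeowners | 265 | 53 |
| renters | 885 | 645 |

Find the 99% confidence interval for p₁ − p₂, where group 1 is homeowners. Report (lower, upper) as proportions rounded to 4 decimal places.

Sample proportions: 53/265 = 0.2000, 645/885 = 0.7288.
Each SE is √(p̂(1−p̂)/n): √(0.2000·0.8000/265) = 0.02457 and √(0.7288·0.2712/885) = 0.01494.
SE(p̂₁ − p̂₂) = √(SE₁² + SE₂²) = √(0.0006036849 + 0.0002232036) = 0.02876, since the two samples are independent.
At 99% confidence z* = 2.576; margin = 2.576 × 0.02876 = 0.07409.
The difference is 0.2000 − 0.7288 = -0.5288, so the interval is -0.5288 ± 0.07409 = (-0.6029, -0.4547).

(-0.6029, -0.4547)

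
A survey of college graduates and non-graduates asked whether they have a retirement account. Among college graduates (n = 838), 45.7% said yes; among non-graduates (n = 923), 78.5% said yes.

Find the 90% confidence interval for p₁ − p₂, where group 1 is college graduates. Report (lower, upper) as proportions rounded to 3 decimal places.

Each SE is √(p̂(1−p̂)/n): √(0.4570·0.5430/838) = 0.01721 and √(0.7850·0.2150/923) = 0.01352.
SE(p̂₁ − p̂₂) = √(SE₁² + SE₂²) = √(0.0002961841 + 0.0001827904) = 0.02189, since the two samples are independent.
At 90% confidence z* = 1.645; margin = 1.645 × 0.02189 = 0.03601.
The difference is 0.4570 − 0.7850 = -0.3280, so the interval is -0.3280 ± 0.03601 = (-0.364, -0.292).

(-0.364, -0.292)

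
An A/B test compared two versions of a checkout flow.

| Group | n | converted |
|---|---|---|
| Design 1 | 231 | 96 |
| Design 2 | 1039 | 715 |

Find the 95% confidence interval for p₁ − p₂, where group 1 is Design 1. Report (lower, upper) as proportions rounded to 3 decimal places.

First, p̂₁ = 96/231 = 0.4156; p̂₂ = 715/1039 = 0.6882.
The two standard errors are √(0.4156×0.5844/231) = 0.03243 and √(0.6882×0.3118/1039) = 0.01437.
Because the samples are independent, SE_diff = √(0.03243² + 0.01437²) = 0.03547.
Using z* = 1.960 for 95%, ME = 1.960 × 0.03547 = 0.06952.
p̂₁ − p̂₂ = -0.2726; interval -0.2726 ± 0.06952 gives (-0.342, -0.203).

(-0.342, -0.203)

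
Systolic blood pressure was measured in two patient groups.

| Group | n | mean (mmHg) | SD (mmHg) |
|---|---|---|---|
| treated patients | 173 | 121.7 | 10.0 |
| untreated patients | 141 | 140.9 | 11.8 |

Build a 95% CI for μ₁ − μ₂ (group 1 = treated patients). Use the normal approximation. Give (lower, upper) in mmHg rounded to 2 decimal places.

Standard errors of each mean: 10.0/√173 = 0.7603 and 11.8/√141 = 0.9937.
SE(x̄₁ − x̄₂) = √(0.7603² + 0.9937²) = 1.2512 for independent samples with unequal variances.
With z* = 1.960, the margin is 1.960 × 1.2512 = 2.4524.
x̄₁ − x̄₂ = 121.7 − 140.9 = -19.2000; the interval is -19.2000 ± 2.4524 = (-21.65, -16.75).

(-21.65, -16.75)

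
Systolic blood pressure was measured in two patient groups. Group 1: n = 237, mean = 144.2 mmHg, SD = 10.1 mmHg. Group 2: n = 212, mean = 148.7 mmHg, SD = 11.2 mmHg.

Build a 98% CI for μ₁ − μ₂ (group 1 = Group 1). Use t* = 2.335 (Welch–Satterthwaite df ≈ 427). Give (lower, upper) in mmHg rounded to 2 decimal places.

Per-group SEs: s₁/√n₁ = 10.1/√237 = 0.6561, s₂/√n₂ = 11.2/√212 = 0.7692.
Unpooled SE of the difference: √(0.43046721 + 0.59166864) = 1.0110.
Margin of error = t* · SE = 2.335 × 1.0110 = 2.3607.
x̄₁ − x̄₂ = 144.2 − 148.7 = -4.5000.
CI: -4.5000 ± 2.3607 = (-6.86, -2.14).

(-6.86, -2.14)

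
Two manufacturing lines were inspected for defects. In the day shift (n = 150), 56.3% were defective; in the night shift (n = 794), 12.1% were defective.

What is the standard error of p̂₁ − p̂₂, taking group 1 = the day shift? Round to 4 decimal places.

0.0421

SE₁ = √(p̂₁(1−p̂₁)/n₁) = √(0.5630·0.4370/150) = 0.04050; SE₂ = √(0.1210·0.8790/794) = 0.01157.
Independent samples: SE of the difference = √(SE₁² + SE₂²) = √(0.00164025 + 0.0001338649) = 0.04212.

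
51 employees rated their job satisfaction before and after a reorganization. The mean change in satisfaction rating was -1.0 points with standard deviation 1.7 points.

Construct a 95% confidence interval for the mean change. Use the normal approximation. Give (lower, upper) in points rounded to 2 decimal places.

(-1.47, -0.53)

This is a matched-pairs design, so SE = s_d/√n = 1.7/√51 = 0.2380.
Margin = 1.960 × 0.2380 = 0.4665; the interval is -1.0 ± 0.4665 = (-1.47, -0.53).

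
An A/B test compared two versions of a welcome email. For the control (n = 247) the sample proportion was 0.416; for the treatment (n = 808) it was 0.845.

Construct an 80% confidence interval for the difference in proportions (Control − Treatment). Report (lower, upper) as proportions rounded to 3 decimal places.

(-0.472, -0.386)

The two standard errors are √(0.4160×0.5840/247) = 0.03136 and √(0.8450×0.1550/808) = 0.01273.
Because the samples are independent, SE_diff = √(0.03136² + 0.01273²) = 0.03385.
Using z* = 1.282 for 80%, ME = 1.282 × 0.03385 = 0.04340.
p̂₁ − p̂₂ = -0.4290; interval -0.4290 ± 0.04340 gives (-0.472, -0.386).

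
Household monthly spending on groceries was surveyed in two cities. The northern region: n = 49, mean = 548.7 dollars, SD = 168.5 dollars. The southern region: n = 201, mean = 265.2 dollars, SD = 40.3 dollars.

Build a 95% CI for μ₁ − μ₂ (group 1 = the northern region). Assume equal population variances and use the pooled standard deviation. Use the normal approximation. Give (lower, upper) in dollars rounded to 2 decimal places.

s_p = √[((n₁−1)s₁² + (n₂−1)s₂²)/(n₁+n₂−2)] = √[(48·168.5² + 200·40.3²)/248] = 82.4926.
SE = 82.4926·√(1/49 + 1/201) = 13.1428.
With z* = 1.960, margin = 1.960 × 13.1428 = 25.7599.
x̄₁ − x̄₂ = 548.7 − 265.2 = 283.5000; interval 283.5000 ± 25.7599 = (257.74, 309.26).

(257.74, 309.26)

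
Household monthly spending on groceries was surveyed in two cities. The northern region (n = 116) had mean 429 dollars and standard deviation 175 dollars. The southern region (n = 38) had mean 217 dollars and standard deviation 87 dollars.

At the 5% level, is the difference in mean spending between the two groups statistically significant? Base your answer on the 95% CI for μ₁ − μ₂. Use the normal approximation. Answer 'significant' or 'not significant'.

SE₁ = s₁/√n₁ = 175/√116 = 16.2483; SE₂ = 87/√38 = 14.1133.
Independent samples, unequal variances: SE_diff = √(SE₁² + SE₂²) = √(264.00725289 + 199.18523689) = 21.5219.
z* = 1.960, so margin of error = 1.960 × 21.5219 = 42.1829.
Difference in means = 429 − 217 = 212.0000.
212.0000 ± 42.1829 → (169.8171, 254.1829).
The interval (169.8171, 254.1829) does not contain 0, so the difference is significant.

significant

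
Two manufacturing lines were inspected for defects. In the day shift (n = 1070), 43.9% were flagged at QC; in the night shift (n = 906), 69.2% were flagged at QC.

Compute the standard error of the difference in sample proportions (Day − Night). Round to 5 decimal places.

0.02157

Each SE is √(p̂(1−p̂)/n): √(0.4390·0.5610/1070) = 0.01517 and √(0.6920·0.3080/906) = 0.01534.
SE(p̂₁ − p̂₂) = √(SE₁² + SE₂²) = √(0.0002301289 + 0.0002353156) = 0.02157, since the two samples are independent.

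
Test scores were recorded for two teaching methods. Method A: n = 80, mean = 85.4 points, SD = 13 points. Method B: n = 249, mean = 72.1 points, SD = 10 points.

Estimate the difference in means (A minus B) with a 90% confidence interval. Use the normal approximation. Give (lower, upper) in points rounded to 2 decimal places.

(10.69, 15.91)

Standard errors of each mean: 13/√80 = 1.4534 and 10/√249 = 0.6337.
SE(x̄₁ − x̄₂) = √(1.4534² + 0.6337²) = 1.5855 for independent samples with unequal variances.
With z* = 1.645, the margin is 1.645 × 1.5855 = 2.6081.
x̄₁ − x̄₂ = 85.4 − 72.1 = 13.3000; the interval is 13.3000 ± 2.6081 = (10.69, 15.91).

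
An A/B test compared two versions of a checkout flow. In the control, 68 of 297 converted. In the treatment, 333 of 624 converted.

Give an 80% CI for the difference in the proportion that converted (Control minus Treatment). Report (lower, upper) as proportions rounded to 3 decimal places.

(-0.345, -0.264)

Sample proportions: 68/297 = 0.2290, 333/624 = 0.5337.
Each SE is √(p̂(1−p̂)/n): √(0.2290·0.7710/297) = 0.02438 and √(0.5337·0.4663/624) = 0.01997.
SE(p̂₁ − p̂₂) = √(SE₁² + SE₂²) = √(0.0005943844 + 0.0003988009) = 0.03151, since the two samples are independent.
At 80% confidence z* = 1.282; margin = 1.282 × 0.03151 = 0.04040.
The difference is 0.2290 − 0.5337 = -0.3047, so the interval is -0.3047 ± 0.04040 = (-0.345, -0.264).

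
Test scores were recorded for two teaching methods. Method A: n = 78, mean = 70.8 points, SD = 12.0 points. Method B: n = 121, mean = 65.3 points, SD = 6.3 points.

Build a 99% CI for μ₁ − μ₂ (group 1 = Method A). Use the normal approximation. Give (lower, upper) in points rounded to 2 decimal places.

(1.70, 9.30)

SE₁ = s₁/√n₁ = 12.0/√78 = 1.3587; SE₂ = 6.3/√121 = 0.5727.
Independent samples, unequal variances: SE_diff = √(SE₁² + SE₂²) = √(1.84606569 + 0.32798529) = 1.4745.
z* = 2.576, so margin of error = 2.576 × 1.4745 = 3.7983.
Difference in means = 70.8 − 65.3 = 5.5000.
5.5000 ± 3.7983 → (1.70, 9.30).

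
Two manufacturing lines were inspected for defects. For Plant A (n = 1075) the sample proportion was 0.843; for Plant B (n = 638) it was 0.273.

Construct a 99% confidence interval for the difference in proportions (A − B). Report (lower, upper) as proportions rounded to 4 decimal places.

(0.5163, 0.6237)

Each SE is √(p̂(1−p̂)/n): √(0.8430·0.1570/1075) = 0.01110 and √(0.2730·0.7270/638) = 0.01764.
SE(p̂₁ − p̂₂) = √(SE₁² + SE₂²) = √(0.00012321 + 0.0003111696) = 0.02084, since the two samples are independent.
At 99% confidence z* = 2.576; margin = 2.576 × 0.02084 = 0.05368.
The difference is 0.8430 − 0.2730 = 0.5700, so the interval is 0.5700 ± 0.05368 = (0.5163, 0.6237).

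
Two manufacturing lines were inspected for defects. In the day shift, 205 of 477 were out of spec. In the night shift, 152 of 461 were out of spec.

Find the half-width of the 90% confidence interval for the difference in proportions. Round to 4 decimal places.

0.0518

p̂₁ = 205/477 = 0.4298 and p̂₂ = 152/461 = 0.3297.
SE₁ = √(p̂₁(1−p̂₁)/n₁) = √(0.4298·0.5702/477) = 0.02267; SE₂ = √(0.3297·0.6703/461) = 0.02189.
Independent samples: SE of the difference = √(SE₁² + SE₂²) = √(0.0005139289 + 0.0004791721) = 0.03151.
z* for 90% confidence is 1.645, so the margin of error is 1.645 × 0.03151 = 0.05183.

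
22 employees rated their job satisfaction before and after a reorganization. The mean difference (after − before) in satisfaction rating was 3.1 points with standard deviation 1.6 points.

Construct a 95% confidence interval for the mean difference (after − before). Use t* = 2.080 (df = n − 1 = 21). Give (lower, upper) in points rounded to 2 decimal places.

Paired design: SE = s_d/√n = 1.6/√22 = 0.3411.
t* = 2.080; margin of error = 2.080 × 0.3411 = 0.7095.
3.1 ± 0.7095 → (2.39, 3.81).

(2.39, 3.81)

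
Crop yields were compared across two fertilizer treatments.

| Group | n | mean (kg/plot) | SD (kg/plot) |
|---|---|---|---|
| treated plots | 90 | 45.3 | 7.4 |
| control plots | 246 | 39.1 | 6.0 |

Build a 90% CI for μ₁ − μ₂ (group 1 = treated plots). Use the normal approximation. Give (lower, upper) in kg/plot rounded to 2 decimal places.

SE₁ = s₁/√n₁ = 7.4/√90 = 0.7800; SE₂ = 6.0/√246 = 0.3825.
Independent samples, unequal variances: SE_diff = √(SE₁² + SE₂²) = √(0.6084 + 0.14630625) = 0.8687.
z* = 1.645, so margin of error = 1.645 × 0.8687 = 1.4290.
Difference in means = 45.3 − 39.1 = 6.2000.
6.2000 ± 1.4290 → (4.77, 7.63).

(4.77, 7.63)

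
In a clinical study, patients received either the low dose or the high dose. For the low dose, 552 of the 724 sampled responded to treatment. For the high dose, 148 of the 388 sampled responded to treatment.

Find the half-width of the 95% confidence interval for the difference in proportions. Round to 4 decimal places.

Sample proportions: 552/724 = 0.7624, 148/388 = 0.3814.
Each SE is √(p̂(1−p̂)/n): √(0.7624·0.2376/724) = 0.01582 and √(0.3814·0.6186/388) = 0.02466.
SE(p̂₁ − p̂₂) = √(SE₁² + SE₂²) = √(0.0002502724 + 0.0006081156) = 0.02930, since the two samples are independent.
At 95% confidence z* = 1.960; margin = 1.960 × 0.02930 = 0.05743.

0.0574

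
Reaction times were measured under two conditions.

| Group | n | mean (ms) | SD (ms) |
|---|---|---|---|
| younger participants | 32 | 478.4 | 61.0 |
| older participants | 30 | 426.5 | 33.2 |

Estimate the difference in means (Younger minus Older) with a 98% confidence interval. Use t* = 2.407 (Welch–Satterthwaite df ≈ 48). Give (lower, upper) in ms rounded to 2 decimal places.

(22.12, 81.68)

Standard errors of each mean: 61.0/√32 = 10.7834 and 33.2/√30 = 6.0615.
SE(x̄₁ − x̄₂) = √(10.7834² + 6.0615²) = 12.3703 for independent samples with unequal variances.
With t* = 2.407, the margin is 2.407 × 12.3703 = 29.7753.
x̄₁ − x̄₂ = 478.4 − 426.5 = 51.9000; the interval is 51.9000 ± 29.7753 = (22.12, 81.68).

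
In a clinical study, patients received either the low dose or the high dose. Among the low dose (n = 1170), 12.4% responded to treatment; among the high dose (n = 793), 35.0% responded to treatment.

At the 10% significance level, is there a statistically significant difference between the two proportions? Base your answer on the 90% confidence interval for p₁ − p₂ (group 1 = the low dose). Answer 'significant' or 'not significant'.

The two standard errors are √(0.1240×0.8760/1170) = 0.00964 and √(0.3500×0.6500/793) = 0.01694.
Because the samples are independent, SE_diff = √(0.00964² + 0.01694²) = 0.01949.
Using z* = 1.645 for 90%, ME = 1.645 × 0.01949 = 0.03206.
p̂₁ − p̂₂ = -0.2260; interval -0.2260 ± 0.03206 gives (-0.25806, -0.19394).
The interval (-0.25806, -0.19394) does not contain 0, so the difference is significant.

significant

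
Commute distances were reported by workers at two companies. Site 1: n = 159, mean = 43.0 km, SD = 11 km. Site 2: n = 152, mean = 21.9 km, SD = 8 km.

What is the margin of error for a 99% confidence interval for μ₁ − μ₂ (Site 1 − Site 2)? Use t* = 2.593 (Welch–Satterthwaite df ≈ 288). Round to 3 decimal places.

Standard errors of each mean: 11/√159 = 0.8724 and 8/√152 = 0.6489.
SE(x̄₁ − x̄₂) = √(0.8724² + 0.6489²) = 1.0873 for independent samples with unequal variances.
With t* = 2.593, the margin is 2.593 × 1.0873 = 2.8194.

2.819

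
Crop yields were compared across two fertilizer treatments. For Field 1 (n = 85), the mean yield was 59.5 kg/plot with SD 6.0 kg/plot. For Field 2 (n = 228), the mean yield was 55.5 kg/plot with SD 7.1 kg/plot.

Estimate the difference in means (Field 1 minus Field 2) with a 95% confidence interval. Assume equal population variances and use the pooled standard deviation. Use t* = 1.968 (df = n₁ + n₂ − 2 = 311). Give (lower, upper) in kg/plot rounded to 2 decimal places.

Pooled variance s_p² = [84·6.0² + 227·7.1²] / (85+228−2) = 46.5179, so s_p = 6.8204.
SE_diff = s_p·√(1/n₁ + 1/n₂) = 6.8204·√(1/85 + 1/228) = 0.8668.
t* = 1.968; margin = 1.968 × 0.8668 = 1.7059.
Difference = 59.5 − 55.5 = 4.0000.
4.0000 ± 1.7059 → (2.29, 5.71).

(2.29, 5.71)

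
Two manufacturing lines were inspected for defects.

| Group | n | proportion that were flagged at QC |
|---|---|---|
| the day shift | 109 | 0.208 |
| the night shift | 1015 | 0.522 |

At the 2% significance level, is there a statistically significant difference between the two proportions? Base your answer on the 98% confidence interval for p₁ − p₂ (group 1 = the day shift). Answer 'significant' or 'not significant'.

significant

SE₁ = √(p̂₁(1−p̂₁)/n₁) = √(0.2080·0.7920/109) = 0.03888; SE₂ = √(0.5220·0.4780/1015) = 0.01568.
Independent samples: SE of the difference = √(SE₁² + SE₂²) = √(0.0015116544 + 0.0002458624) = 0.04192.
z* for 98% confidence is 2.326, so the margin of error is 2.326 × 0.04192 = 0.09751.
Point estimate p̂₁ − p̂₂ = 0.2080 − 0.5220 = -0.3140.
-0.3140 ± 0.09751 → (-0.41151, -0.21649).
The interval (-0.41151, -0.21649) does not contain 0, so the difference is significant.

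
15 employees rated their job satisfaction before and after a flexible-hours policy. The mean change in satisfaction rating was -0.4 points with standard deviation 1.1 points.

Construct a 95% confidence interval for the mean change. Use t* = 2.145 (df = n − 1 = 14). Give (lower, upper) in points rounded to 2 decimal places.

Paired design: SE = s_d/√n = 1.1/√15 = 0.2840.
t* = 2.145; margin of error = 2.145 × 0.2840 = 0.6092.
-0.4 ± 0.6092 → (-1.01, 0.21).

(-1.01, 0.21)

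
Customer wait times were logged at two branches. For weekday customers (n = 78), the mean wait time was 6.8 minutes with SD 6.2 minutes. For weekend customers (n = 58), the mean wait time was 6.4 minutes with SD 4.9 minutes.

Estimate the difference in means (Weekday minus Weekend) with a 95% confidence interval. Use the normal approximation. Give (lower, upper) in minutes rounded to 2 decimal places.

Per-group SEs: s₁/√n₁ = 6.2/√78 = 0.7020, s₂/√n₂ = 4.9/√58 = 0.6434.
Unpooled SE of the difference: √(0.492804 + 0.41396356) = 0.9522.
Margin of error = z* · SE = 1.960 × 0.9522 = 1.8663.
x̄₁ − x̄₂ = 6.8 − 6.4 = 0.4000.
CI: 0.4000 ± 1.8663 = (-1.47, 2.27).

(-1.47, 2.27)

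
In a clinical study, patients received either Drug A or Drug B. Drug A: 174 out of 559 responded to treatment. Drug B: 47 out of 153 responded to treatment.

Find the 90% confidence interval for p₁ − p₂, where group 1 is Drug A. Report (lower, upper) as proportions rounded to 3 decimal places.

(-0.065, 0.073)

p̂₁ = 174/559 = 0.3113 and p̂₂ = 47/153 = 0.3072.
SE₁ = √(p̂₁(1−p̂₁)/n₁) = √(0.3113·0.6887/559) = 0.01958; SE₂ = √(0.3072·0.6928/153) = 0.03730.
Independent samples: SE of the difference = √(SE₁² + SE₂²) = √(0.0003833764 + 0.00139129) = 0.04213.
z* for 90% confidence is 1.645, so the margin of error is 1.645 × 0.04213 = 0.06930.
Point estimate p̂₁ − p̂₂ = 0.3113 − 0.3072 = 0.0041.
0.0041 ± 0.06930 → (-0.065, 0.073).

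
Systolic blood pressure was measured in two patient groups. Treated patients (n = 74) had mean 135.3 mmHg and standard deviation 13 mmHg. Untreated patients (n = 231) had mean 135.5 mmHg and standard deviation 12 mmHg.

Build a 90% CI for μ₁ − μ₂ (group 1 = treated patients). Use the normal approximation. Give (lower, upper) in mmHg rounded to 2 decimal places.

Per-group SEs: s₁/√n₁ = 13/√74 = 1.5112, s₂/√n₂ = 12/√231 = 0.7895.
Unpooled SE of the difference: √(2.28372544 + 0.62331025) = 1.7050.
Margin of error = z* · SE = 1.645 × 1.7050 = 2.8047.
x̄₁ − x̄₂ = 135.3 − 135.5 = -0.2000.
CI: -0.2000 ± 2.8047 = (-3.00, 2.60).

(-3.00, 2.60)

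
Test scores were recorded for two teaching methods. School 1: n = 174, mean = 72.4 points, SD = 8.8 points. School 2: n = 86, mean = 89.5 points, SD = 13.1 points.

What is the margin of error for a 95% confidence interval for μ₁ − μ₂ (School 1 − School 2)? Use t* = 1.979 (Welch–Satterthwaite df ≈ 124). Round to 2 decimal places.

3.09

Per-group SEs: s₁/√n₁ = 8.8/√174 = 0.6671, s₂/√n₂ = 13.1/√86 = 1.4126.
Unpooled SE of the difference: √(0.44502241 + 1.99543876) = 1.5622.
Margin of error = t* · SE = 1.979 × 1.5622 = 3.0916.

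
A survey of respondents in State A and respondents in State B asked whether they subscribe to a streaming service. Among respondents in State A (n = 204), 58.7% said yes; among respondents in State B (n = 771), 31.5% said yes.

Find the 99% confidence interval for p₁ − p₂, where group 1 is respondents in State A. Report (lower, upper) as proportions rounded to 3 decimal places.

(0.173, 0.371)

The two standard errors are √(0.5870×0.4130/204) = 0.03447 and √(0.3150×0.6850/771) = 0.01673.
Because the samples are independent, SE_diff = √(0.03447² + 0.01673²) = 0.03832.
Using z* = 2.576 for 99%, ME = 2.576 × 0.03832 = 0.09871.
p̂₁ − p̂₂ = 0.2720; interval 0.2720 ± 0.09871 gives (0.173, 0.371).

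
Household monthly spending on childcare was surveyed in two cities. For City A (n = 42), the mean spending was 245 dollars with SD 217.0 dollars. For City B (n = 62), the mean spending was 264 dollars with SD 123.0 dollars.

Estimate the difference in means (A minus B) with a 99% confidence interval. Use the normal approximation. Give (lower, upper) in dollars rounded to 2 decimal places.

SE₁ = s₁/√n₁ = 217.0/√42 = 33.4838; SE₂ = 123.0/√62 = 15.6210.
Independent samples, unequal variances: SE_diff = √(SE₁² + SE₂²) = √(1121.16486244 + 244.015641) = 36.9483.
z* = 2.576, so margin of error = 2.576 × 36.9483 = 95.1788.
Difference in means = 245 − 264 = -19.0000.
-19.0000 ± 95.1788 → (-114.18, 76.18).

(-114.18, 76.18)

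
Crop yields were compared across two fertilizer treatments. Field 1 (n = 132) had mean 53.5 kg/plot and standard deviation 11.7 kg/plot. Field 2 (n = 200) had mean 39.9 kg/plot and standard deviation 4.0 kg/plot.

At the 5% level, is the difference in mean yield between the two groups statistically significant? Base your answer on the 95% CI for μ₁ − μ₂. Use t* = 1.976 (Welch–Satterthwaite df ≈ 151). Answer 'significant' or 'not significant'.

SE₁ = s₁/√n₁ = 11.7/√132 = 1.0184; SE₂ = 4.0/√200 = 0.2828.
Independent samples, unequal variances: SE_diff = √(SE₁² + SE₂²) = √(1.03713856 + 0.07997584) = 1.0569.
t* = 1.976, so margin of error = 1.976 × 1.0569 = 2.0884.
Difference in means = 53.5 − 39.9 = 13.6000.
13.6000 ± 2.0884 → (11.5116, 15.6884).
The interval (11.5116, 15.6884) does not contain 0, so the difference is significant.

significant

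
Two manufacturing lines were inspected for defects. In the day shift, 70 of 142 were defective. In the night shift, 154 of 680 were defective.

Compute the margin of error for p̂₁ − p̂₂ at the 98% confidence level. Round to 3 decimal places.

0.104

Sample proportions: 70/142 = 0.4930, 154/680 = 0.2265.
Each SE is √(p̂(1−p̂)/n): √(0.4930·0.5070/142) = 0.04195 and √(0.2265·0.7735/680) = 0.01605.
SE(p̂₁ − p̂₂) = √(SE₁² + SE₂²) = √(0.0017598025 + 0.0002576025) = 0.04492, since the two samples are independent.
At 98% confidence z* = 2.326; margin = 2.326 × 0.04492 = 0.10448.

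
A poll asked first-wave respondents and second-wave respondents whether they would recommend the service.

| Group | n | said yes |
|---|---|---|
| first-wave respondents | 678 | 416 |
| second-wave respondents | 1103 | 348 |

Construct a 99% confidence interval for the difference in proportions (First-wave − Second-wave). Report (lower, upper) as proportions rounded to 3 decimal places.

Sample proportions: 416/678 = 0.6136, 348/1103 = 0.3155.
Each SE is √(p̂(1−p̂)/n): √(0.6136·0.3864/678) = 0.01870 and √(0.3155·0.6845/1103) = 0.01399.
SE(p̂₁ − p̂₂) = √(SE₁² + SE₂²) = √(0.00034969 + 0.0001957201) = 0.02335, since the two samples are independent.
At 99% confidence z* = 2.576; margin = 2.576 × 0.02335 = 0.06015.
The difference is 0.6136 − 0.3155 = 0.2981, so the interval is 0.2981 ± 0.06015 = (0.238, 0.358).

(0.238, 0.358)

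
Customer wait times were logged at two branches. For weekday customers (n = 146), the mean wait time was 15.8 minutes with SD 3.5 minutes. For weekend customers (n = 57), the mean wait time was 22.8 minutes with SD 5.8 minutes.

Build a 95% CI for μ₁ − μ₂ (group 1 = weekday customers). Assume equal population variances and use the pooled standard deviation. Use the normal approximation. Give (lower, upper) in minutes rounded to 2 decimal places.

s_p = √[((n₁−1)s₁² + (n₂−1)s₂²)/(n₁+n₂−2)] = √[(145·3.5² + 56·5.8²)/201] = 4.2672.
SE = 4.2672·√(1/146 + 1/57) = 0.6665.
With z* = 1.960, margin = 1.960 × 0.6665 = 1.3063.
x̄₁ − x̄₂ = 15.8 − 22.8 = -7.0000; interval -7.0000 ± 1.3063 = (-8.31, -5.69).

(-8.31, -5.69)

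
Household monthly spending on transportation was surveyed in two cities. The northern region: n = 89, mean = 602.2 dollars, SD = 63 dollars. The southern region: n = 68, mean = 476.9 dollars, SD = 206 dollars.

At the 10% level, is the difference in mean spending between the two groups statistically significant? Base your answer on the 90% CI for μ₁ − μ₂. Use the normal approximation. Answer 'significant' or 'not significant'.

significant

Standard errors of each mean: 63/√89 = 6.6780 and 206/√68 = 24.9812.
SE(x̄₁ − x̄₂) = √(6.6780² + 24.9812²) = 25.8584 for independent samples with unequal variances.
With z* = 1.645, the margin is 1.645 × 25.8584 = 42.5371.
x̄₁ − x̄₂ = 602.2 − 476.9 = 125.3000; the interval is 125.3000 ± 42.5371 = (82.7629, 167.8371).
The interval (82.7629, 167.8371) does not contain 0, so the difference is significant.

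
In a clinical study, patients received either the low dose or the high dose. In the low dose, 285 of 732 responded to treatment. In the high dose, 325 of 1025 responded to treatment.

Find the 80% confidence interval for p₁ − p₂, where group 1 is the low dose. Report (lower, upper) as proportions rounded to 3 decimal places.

(0.043, 0.102)

p̂₁ = 285/732 = 0.3893 and p̂₂ = 325/1025 = 0.3171.
SE₁ = √(p̂₁(1−p̂₁)/n₁) = √(0.3893·0.6107/732) = 0.01802; SE₂ = √(0.3171·0.6829/1025) = 0.01453.
Independent samples: SE of the difference = √(SE₁² + SE₂²) = √(0.0003247204 + 0.0002111209) = 0.02315.
z* for 80% confidence is 1.282, so the margin of error is 1.282 × 0.02315 = 0.02968.
Point estimate p̂₁ − p̂₂ = 0.3893 − 0.3171 = 0.0722.
0.0722 ± 0.02968 → (0.043, 0.102).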